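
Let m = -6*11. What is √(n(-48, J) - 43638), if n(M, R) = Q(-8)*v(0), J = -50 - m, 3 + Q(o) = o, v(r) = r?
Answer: I*√43638 ≈ 208.9*I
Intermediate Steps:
Q(o) = -3 + o
m = -66
J = 16 (J = -50 - 1*(-66) = -50 + 66 = 16)
n(M, R) = 0 (n(M, R) = (-3 - 8)*0 = -11*0 = 0)
√(n(-48, J) - 43638) = √(0 - 43638) = √(-43638) = I*√43638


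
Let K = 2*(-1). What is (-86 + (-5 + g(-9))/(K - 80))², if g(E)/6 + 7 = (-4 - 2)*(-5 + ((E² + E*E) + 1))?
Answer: 1734489/6724 ≈ 257.96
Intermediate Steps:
K = -2
g(E) = 102 - 72*E² (g(E) = -42 + 6*((-4 - 2)*(-5 + ((E² + E*E) + 1))) = -42 + 6*(-6*(-5 + ((E² + E²) + 1))) = -42 + 6*(-6*(-5 + (2*E² + 1))) = -42 + 6*(-6*(-5 + (1 + 2*E²))) = -42 + 6*(-6*(-4 + 2*E²)) = -42 + 6*(24 - 12*E²) = -42 + (144 - 72*E²) = 102 - 72*E²)
(-86 + (-5 + g(-9))/(K - 80))² = (-86 + (-5 + (102 - 72*(-9)²))/(-2 - 80))² = (-86 + (-5 + (102 - 72*81))/(-82))² = (-86 + (-5 + (102 - 5832))*(-1/82))² = (-86 + (-5 - 5730)*(-1/82))² = (-86 - 5735*(-1/82))² = (-86 + 5735/82)² = (-1317/82)² = 1734489/6724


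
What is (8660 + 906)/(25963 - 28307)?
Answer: -4783/1172 ≈ -4.0811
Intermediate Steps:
(8660 + 906)/(25963 - 28307) = 9566/(-2344) = 9566*(-1/2344) = -4783/1172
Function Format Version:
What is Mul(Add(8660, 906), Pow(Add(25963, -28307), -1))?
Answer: Rational(-4783, 1172) ≈ -4.0811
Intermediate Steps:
Mul(Add(8660, 906), Pow(Add(25963, -28307), -1)) = Mul(9566, Pow(-2344, -1)) = Mul(9566, Rational(-1, 2344)) = Rational(-4783, 1172)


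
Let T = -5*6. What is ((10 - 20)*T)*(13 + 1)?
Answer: 4200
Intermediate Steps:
T = -30
((10 - 20)*T)*(13 + 1) = ((10 - 20)*(-30))*(13 + 1) = -10*(-30)*14 = 300*14 = 4200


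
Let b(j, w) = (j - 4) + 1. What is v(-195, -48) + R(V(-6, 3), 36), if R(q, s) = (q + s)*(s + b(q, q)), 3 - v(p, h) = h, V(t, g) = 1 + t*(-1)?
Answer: 1771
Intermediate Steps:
V(t, g) = 1 - t
b(j, w) = -3 + j (b(j, w) = (-4 + j) + 1 = -3 + j)
v(p, h) = 3 - h
R(q, s) = (q + s)*(-3 + q + s) (R(q, s) = (q + s)*(s + (-3 + q)) = (q + s)*(-3 + q + s))
v(-195, -48) + R(V(-6, 3), 36) = (3 - 1*(-48)) + (36² + (1 - 1*(-6))*36 + (1 - 1*(-6))*(-3 + (1 - 1*(-6))) + 36*(-3 + (1 - 1*(-6)))) = (3 + 48) + (1296 + (1 + 6)*36 + (1 + 6)*(-3 + (1 + 6)) + 36*(-3 + (1 + 6))) = 51 + (1296 + 7*36 + 7*(-3 + 7) + 36*(-3 + 7)) = 51 + (1296 + 252 + 7*4 + 36*4) = 51 + (1296 + 252 + 28 + 144) = 51 + 1720 = 1771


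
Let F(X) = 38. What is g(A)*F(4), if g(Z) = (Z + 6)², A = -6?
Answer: 0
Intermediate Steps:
g(Z) = (6 + Z)²
g(A)*F(4) = (6 - 6)²*38 = 0²*38 = 0*38 = 0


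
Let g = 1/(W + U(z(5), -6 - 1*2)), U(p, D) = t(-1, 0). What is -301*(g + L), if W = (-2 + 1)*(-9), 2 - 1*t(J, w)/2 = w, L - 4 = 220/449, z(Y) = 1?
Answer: -8023757/5837 ≈ -1374.6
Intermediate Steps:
L = 2016/449 (L = 4 + 220/449 = 2016/449 ≈ 4.4900)
t(J, w) = 4 - 2*w
U(p, D) = 4 (U(p, D) = 4 - 2*0 = 4 + 0 = 4)
W = 9 (W = -1*(-9) = 9)
g = 1/13 (g = 1/(9 + 4) = 1/13 ≈ 0.076923)
-301*(g + L) = -301*(1/13 + 2016/449) = -301*26657/5837 = -8023757/5837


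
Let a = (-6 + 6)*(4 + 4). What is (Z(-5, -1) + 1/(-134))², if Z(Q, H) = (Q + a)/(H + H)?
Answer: 27889/4489 ≈ 6.2127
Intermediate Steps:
a = 0 (a = 0*8 = 0)
Z(Q, H) = Q/(2*H) (Z(Q, H) = (Q + 0)/(H + H) = Q/((2*H)) = Q*(1/(2*H)) = Q/(2*H))
(Z(-5, -1) + 1/(-134))² = ((½)*(-5)/(-1) + 1/(-134))² = ((½)*(-5)*(-1) - 1/134)² = (5/2 - 1/134)² = (167/67)² = 27889/4489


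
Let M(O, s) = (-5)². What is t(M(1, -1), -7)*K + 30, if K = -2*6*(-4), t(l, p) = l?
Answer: 1230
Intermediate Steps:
M(O, s) = 25
K = 48 (K = -12*(-4) = 48)
t(M(1, -1), -7)*K + 30 = 25*48 + 30 = 1200 + 30 = 1230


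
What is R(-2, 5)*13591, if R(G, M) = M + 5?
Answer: 135910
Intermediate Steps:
R(G, M) = 5 + M
R(-2, 5)*13591 = (5 + 5)*13591 = 10*13591 = 135910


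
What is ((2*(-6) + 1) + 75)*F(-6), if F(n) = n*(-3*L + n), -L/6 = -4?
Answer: 29952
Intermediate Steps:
L = 24 (L = -6*(-4) = 24)
F(n) = n*(-72 + n) (F(n) = n*(-3*24 + n) = n*(-72 + n))
((2*(-6) + 1) + 75)*F(-6) = ((2*(-6) + 1) + 75)*(-6*(-72 - 6)) = ((-12 + 1) + 75)*(-6*(-78)) = (-11 + 75)*468 = 64*468 = 29952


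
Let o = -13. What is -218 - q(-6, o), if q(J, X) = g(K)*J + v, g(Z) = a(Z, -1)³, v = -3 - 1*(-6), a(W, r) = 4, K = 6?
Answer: 163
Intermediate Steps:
v = 3 (v = -3 + 6 = 3)
g(Z) = 64 (g(Z) = 4³ = 64)
q(J, X) = 3 + 64*J (q(J, X) = 64*J + 3 = 3 + 64*J)
-218 - q(-6, o) = -218 - (3 + 64*(-6)) = -218 - (3 - 384) = -218 - 1*(-381) = -218 + 381 = 163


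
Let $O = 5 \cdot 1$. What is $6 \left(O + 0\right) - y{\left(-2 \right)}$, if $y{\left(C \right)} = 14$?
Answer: $16$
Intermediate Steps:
$O = 5$
$6 \left(O + 0\right) - y{\left(-2 \right)} = 6 \left(5 + 0\right) - 14 = 6 \cdot 5 - 14 = 30 - 14 = 16$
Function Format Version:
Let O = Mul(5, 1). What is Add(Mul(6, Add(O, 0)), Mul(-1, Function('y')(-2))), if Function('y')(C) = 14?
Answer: 16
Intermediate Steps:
O = 5
Add(Mul(6, Add(O, 0)), Mul(-1, Function('y')(-2))) = Add(Mul(6, Add(5, 0)), Mul(-1, 14)) = Add(Mul(6, 5), -14) = Add(30, -14) = 16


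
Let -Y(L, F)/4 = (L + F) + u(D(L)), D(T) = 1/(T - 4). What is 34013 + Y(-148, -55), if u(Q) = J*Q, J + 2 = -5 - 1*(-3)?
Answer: 661673/19 ≈ 34825.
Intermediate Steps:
J = -4 (J = -2 + (-5 - 1*(-3)) = -2 + (-5 + 3) = -2 - 2 = -4)
D(T) = 1/(-4 + T)
u(Q) = -4*Q
Y(L, F) = -4*F - 4*L + 16/(-4 + L) (Y(L, F) = -4*((L + F) - 4/(-4 + L)) = -4*((F + L) - 4/(-4 + L)) = -4*(F + L - 4/(-4 + L)) = -4*F - 4*L + 16/(-4 + L))
34013 + Y(-148, -55) = 34013 + 4*(4 - (-4 - 148)*(-55 - 148))/(-4 - 148) = 34013 + 4*(4 - 1*(-152)*(-203))/(-152) = 34013 + 4*(-1/152)*(4 - 30856) = 34013 + 4*(-1/152)*(-30852) = 34013 + 15426/19 = 661673/19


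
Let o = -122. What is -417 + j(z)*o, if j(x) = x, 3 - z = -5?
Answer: -1393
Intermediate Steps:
z = 8 (z = 3 - 1*(-5) = 3 + 5 = 8)
-417 + j(z)*o = -417 + 8*(-122) = -417 - 976 = -1393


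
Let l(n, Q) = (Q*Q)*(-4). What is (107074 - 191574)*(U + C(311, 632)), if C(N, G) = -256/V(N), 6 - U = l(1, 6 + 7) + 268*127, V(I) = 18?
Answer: 25376533000/9 ≈ 2.8196e+9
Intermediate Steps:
l(n, Q) = -4*Q² (l(n, Q) = Q²*(-4) = -4*Q²)
U = -33354 (U = 6 - (-4*(6 + 7)² + 268*127) = 6 - (-4*13² + 34036) = 6 - (-4*169 + 34036) = 6 - (-676 + 34036) = 6 - 1*33360 = 6 - 33360 = -33354)
C(N, G) = -128/9 (C(N, G) = -256/18 = -256*1/18 = -128/9)
(107074 - 191574)*(U + C(311, 632)) = (107074 - 191574)*(-33354 - 128/9) = -84500*(-300314/9) = 25376533000/9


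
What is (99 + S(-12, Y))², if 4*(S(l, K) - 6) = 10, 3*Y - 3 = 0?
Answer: 46225/4 ≈ 11556.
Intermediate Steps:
Y = 1 (Y = 1 + (⅓)*0 = 1 + 0 = 1)
S(l, K) = 17/2 (S(l, K) = 6 + (¼)*10 = 6 + 5/2 = 17/2)
(99 + S(-12, Y))² = (99 + 17/2)² = (215/2)² = 46225/4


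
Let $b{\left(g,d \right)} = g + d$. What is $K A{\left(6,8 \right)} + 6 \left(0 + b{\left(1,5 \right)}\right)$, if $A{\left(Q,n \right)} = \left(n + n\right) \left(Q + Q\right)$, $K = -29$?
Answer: $-5532$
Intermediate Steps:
$b{\left(g,d \right)} = d + g$
$A{\left(Q,n \right)} = 4 Q n$ ($A{\left(Q,n \right)} = 2 n 2 Q = 4 Q n$)
$K A{\left(6,8 \right)} + 6 \left(0 + b{\left(1,5 \right)}\right) = - 29 \cdot 4 \cdot 6 \cdot 8 + 6 \left(0 + \left(5 + 1\right)\right) = \left(-29\right) 192 + 6 \left(0 + 6\right) = -5568 + 6 \cdot 6 = -5568 + 36 = -5532$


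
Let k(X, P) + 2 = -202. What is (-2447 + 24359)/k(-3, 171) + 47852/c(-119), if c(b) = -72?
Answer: -236239/306 ≈ -772.02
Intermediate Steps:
k(X, P) = -204 (k(X, P) = -2 - 202 = -204)
(-2447 + 24359)/k(-3, 171) + 47852/c(-119) = (-2447 + 24359)/(-204) + 47852/(-72) = 21912*(-1/204) + 47852*(-1/72) = -1826/17 - 11963/18 = -236239/306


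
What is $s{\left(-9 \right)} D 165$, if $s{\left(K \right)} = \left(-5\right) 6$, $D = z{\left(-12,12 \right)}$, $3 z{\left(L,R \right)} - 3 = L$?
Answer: $14850$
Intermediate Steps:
$z{\left(L,R \right)} = 1 + \frac{L}{3}$
$D = -3$ ($D = 1 + \frac{1}{3} \left(-12\right) = 1 - 4 = -3$)
$s{\left(K \right)} = -30$
$s{\left(-9 \right)} D 165 = \left(-30\right) \left(-3\right) 165 = 90 \cdot 165 = 14850$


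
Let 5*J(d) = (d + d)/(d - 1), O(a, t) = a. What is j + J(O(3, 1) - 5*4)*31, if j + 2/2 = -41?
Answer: -1363/45 ≈ -30.289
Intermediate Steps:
j = -42 (j = -1 - 41 = -42)
J(d) = 2*d/(5*(-1 + d)) (J(d) = ((d + d)/(d - 1))/5 = ((2*d)/(-1 + d))/5 = (2*d/(-1 + d))/5 = 2*d/(5*(-1 + d)))
j + J(O(3, 1) - 5*4)*31 = -42 + (2*(3 - 5*4)/(5*(-1 + (3 - 5*4))))*31 = -42 + (2*(3 - 20)/(5*(-1 + (3 - 20))))*31 = -42 + ((⅖)*(-17)/(-1 - 17))*31 = -42 + ((⅖)*(-17)/(-18))*31 = -42 + ((⅖)*(-17)*(-1/18))*31 = -42 + (17/45)*31 = -42 + 527/45 = -1363/45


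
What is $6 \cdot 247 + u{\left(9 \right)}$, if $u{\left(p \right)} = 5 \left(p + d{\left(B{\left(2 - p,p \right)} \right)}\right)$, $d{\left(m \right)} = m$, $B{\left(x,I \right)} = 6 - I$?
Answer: $1512$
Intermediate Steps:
$u{\left(p \right)} = 30$ ($u{\left(p \right)} = 5 \left(p - \left(-6 + p\right)\right) = 5 \cdot 6 = 30$)
$6 \cdot 247 + u{\left(9 \right)} = 6 \cdot 247 + 30 = 1482 + 30 = 1512$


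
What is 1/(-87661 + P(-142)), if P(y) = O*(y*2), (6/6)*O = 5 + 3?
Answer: -1/89933 ≈ -1.1119e-5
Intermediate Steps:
O = 8 (O = 5 + 3 = 8)
P(y) = 16*y (P(y) = 8*(y*2) = 8*(2*y) = 16*y)
1/(-87661 + P(-142)) = 1/(-87661 + 16*(-142)) = 1/(-87661 - 2272) = 1/(-89933) = -1/89933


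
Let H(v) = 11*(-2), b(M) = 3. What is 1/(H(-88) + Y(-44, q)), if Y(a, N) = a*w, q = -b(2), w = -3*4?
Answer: 1/506 ≈ 0.0019763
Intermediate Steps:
w = -12
H(v) = -22
q = -3 (q = -1*3 = -3)
Y(a, N) = -12*a (Y(a, N) = a*(-12) = -12*a)
1/(H(-88) + Y(-44, q)) = 1/(-22 - 12*(-44)) = 1/(-22 + 528) = 1/506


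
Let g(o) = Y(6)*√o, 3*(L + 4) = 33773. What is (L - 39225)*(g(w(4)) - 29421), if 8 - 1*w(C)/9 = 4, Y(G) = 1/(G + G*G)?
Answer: 17281752644/21 ≈ 8.2294e+8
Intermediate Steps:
Y(G) = 1/(G + G²)
L = 33761/3 (L = -4 + (⅓)*33773 = -4 + 33773/3 = 33761/3 ≈ 11254.)
w(C) = 36 (w(C) = 72 - 9*4 = 72 - 36 = 36)
g(o) = √o/42 (g(o) = (1/(6*(1 + 6)))*√o = ((⅙)/7)*√o = ((⅙)*(⅐))*√o = √o/42)
(L - 39225)*(g(w(4)) - 29421) = (33761/3 - 39225)*(√36/42 - 29421) = -83914*((1/42)*6 - 29421)/3 = -83914*(⅐ - 29421)/3 = -83914/3*(-205946/7) = 17281752644/21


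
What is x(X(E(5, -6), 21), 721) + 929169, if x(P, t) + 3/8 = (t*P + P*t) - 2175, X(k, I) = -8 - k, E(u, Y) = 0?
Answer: 7323661/8 ≈ 9.1546e+5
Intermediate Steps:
x(P, t) = -17403/8 + 2*P*t (x(P, t) = -3/8 + ((t*P + P*t) - 2175) = -3/8 + ((P*t + P*t) - 2175) = -3/8 + (2*P*t - 2175) = -3/8 + (-2175 + 2*P*t) = -17403/8 + 2*P*t)
x(X(E(5, -6), 21), 721) + 929169 = (-17403/8 + 2*(-8 - 1*0)*721) + 929169 = (-17403/8 + 2*(-8 + 0)*721) + 929169 = (-17403/8 + 2*(-8)*721) + 929169 = (-17403/8 - 11536) + 929169 = -109691/8 + 929169 = 7323661/8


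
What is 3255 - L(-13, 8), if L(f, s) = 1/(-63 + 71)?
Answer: 26039/8 ≈ 3254.9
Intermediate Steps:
L(f, s) = ⅛ (L(f, s) = 1/8 = ⅛)
3255 - L(-13, 8) = 3255 - 1*⅛ = 3255 - ⅛ = 26039/8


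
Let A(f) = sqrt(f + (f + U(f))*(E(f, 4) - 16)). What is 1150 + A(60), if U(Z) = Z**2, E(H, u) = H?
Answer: 1150 + 30*sqrt(179) ≈ 1551.4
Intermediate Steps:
A(f) = sqrt(f + (-16 + f)*(f + f**2)) (A(f) = sqrt(f + (f + f**2)*(f - 16)) = sqrt(f + (f + f**2)*(-16 + f)) = sqrt(f + (-16 + f)*(f + f**2)))
1150 + A(60) = 1150 + sqrt(60*(-15 + 60**2 - 15*60)) = 1150 + sqrt(60*(-15 + 3600 - 900)) = 1150 + sqrt(60*2685) = 1150 + sqrt(161100) = 1150 + 30*sqrt(179)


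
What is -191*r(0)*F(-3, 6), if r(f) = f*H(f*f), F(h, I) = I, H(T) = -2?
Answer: 0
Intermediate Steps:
r(f) = -2*f (r(f) = f*(-2) = -2*f)
-191*r(0)*F(-3, 6) = -191*(-2*0)*6 = -0*6 = -191*0 = 0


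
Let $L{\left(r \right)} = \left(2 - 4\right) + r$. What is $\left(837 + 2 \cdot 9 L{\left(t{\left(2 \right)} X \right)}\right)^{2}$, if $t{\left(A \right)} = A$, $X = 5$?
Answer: $962361$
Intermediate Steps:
$L{\left(r \right)} = -2 + r$
$\left(837 + 2 \cdot 9 L{\left(t{\left(2 \right)} X \right)}\right)^{2} = \left(837 + 2 \cdot 9 \left(-2 + 2 \cdot 5\right)\right)^{2} = \left(837 + 18 \left(-2 + 10\right)\right)^{2} = \left(837 + 18 \cdot 8\right)^{2} = \left(837 + 144\right)^{2} = 981^{2} = 962361$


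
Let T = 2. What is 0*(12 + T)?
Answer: 0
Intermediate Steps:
0*(12 + T) = 0*(12 + 2) = 0*14 = 0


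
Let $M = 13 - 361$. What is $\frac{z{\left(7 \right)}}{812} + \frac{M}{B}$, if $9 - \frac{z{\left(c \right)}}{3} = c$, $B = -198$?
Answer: $\frac{23647}{13398} \approx 1.765$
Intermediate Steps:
$M = -348$ ($M = 13 - 361 = -348$)
$z{\left(c \right)} = 27 - 3 c$
$\frac{z{\left(7 \right)}}{812} + \frac{M}{B} = \frac{27 - 21}{812} - \frac{348}{-198} = \left(27 - 21\right) \frac{1}{812} - - \frac{58}{33} = 6 \cdot \frac{1}{812} + \frac{58}{33} = \frac{3}{406} + \frac{58}{33} = \frac{23647}{13398}$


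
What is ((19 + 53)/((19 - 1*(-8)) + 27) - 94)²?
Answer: 77284/9 ≈ 8587.1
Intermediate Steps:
((19 + 53)/((19 - 1*(-8)) + 27) - 94)² = (72/((19 + 8) + 27) - 94)² = (72/(27 + 27) - 94)² = (72/54 - 94)² = (72*(1/54) - 94)² = (4/3 - 94)² = (-278/3)² = 77284/9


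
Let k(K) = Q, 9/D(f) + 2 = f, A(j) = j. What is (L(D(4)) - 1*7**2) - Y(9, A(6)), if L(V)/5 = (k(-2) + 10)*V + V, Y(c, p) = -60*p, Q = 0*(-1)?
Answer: 1117/2 ≈ 558.50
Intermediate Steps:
D(f) = 9/(-2 + f)
Q = 0
k(K) = 0
L(V) = 55*V (L(V) = 5*((0 + 10)*V + V) = 5*(10*V + V) = 5*(11*V) = 55*V)
(L(D(4)) - 1*7**2) - Y(9, A(6)) = (55*(9/(-2 + 4)) - 1*7**2) - (-60)*6 = (55*(9/2) - 1*49) - 1*(-360) = (55*(9*(1/2)) - 49) + 360 = (55*(9/2) - 49) + 360 = (495/2 - 49) + 360 = 397/2 + 360 = 1117/2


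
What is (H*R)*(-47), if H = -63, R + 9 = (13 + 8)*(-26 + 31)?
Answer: 284256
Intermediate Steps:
R = 96 (R = -9 + (13 + 8)*(-26 + 31) = -9 + 21*5 = -9 + 105 = 96)
(H*R)*(-47) = -63*96*(-47) = -6048*(-47) = 284256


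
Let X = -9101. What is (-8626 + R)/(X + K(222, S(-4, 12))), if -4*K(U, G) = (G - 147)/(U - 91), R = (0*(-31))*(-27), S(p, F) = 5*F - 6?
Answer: 4520024/4768831 ≈ 0.94783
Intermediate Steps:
S(p, F) = -6 + 5*F
R = 0 (R = 0*(-27) = 0)
K(U, G) = -(-147 + G)/(4*(-91 + U)) (K(U, G) = -(G - 147)/(4*(U - 91)) = -(-147 + G)/(4*(-91 + U)))
(-8626 + R)/(X + K(222, S(-4, 12))) = (-8626 + 0)/(-9101 + (147 - (-6 + 5*12))/(4*(-91 + 222))) = -8626/(-9101 + (1/4)*(147 - (-6 + 60))/131) = -8626/(-9101 + (1/4)*(1/131)*(147 - 1*54)) = -8626/(-9101 + (1/4)*(1/131)*(147 - 54)) = -8626/(-9101 + (1/4)*(1/131)*93) = -8626/(-9101 + 93/524) = -8626/(-4768831/524) = -8626*(-524/4768831) = 4520024/4768831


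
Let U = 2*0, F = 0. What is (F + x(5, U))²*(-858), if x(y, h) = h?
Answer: 0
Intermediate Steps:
U = 0
(F + x(5, U))²*(-858) = (0 + 0)²*(-858) = 0²*(-858) = 0*(-858) = 0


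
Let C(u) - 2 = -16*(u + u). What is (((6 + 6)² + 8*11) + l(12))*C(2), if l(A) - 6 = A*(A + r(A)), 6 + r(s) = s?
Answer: -28148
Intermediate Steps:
r(s) = -6 + s
C(u) = 2 - 32*u (C(u) = 2 - 16*(u + u) = 2 - 32*u)
l(A) = 6 + A*(-6 + 2*A) (l(A) = 6 + A*(A + (-6 + A)) = 6 + A*(-6 + 2*A))
(((6 + 6)² + 8*11) + l(12))*C(2) = (((6 + 6)² + 8*11) + (6 + 12² + 12*(-6 + 12)))*(2 - 32*2) = ((12² + 88) + (6 + 144 + 12*6))*(2 - 64) = ((144 + 88) + (6 + 144 + 72))*(-62) = (232 + 222)*(-62) = 454*(-62) = -28148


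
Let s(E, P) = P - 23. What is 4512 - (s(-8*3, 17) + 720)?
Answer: 3798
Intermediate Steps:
s(E, P) = -23 + P
4512 - (s(-8*3, 17) + 720) = 4512 - ((-23 + 17) + 720) = 4512 - (-6 + 720) = 4512 - 1*714 = 4512 - 714 = 3798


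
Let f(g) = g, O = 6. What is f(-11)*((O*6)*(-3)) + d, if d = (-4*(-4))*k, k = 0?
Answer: 1188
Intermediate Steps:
d = 0 (d = -4*(-4)*0 = 16*0 = 0)
f(-11)*((O*6)*(-3)) + d = -11*6*6*(-3) + 0 = -396*(-3) + 0 = -11*(-108) + 0 = 1188 + 0 = 1188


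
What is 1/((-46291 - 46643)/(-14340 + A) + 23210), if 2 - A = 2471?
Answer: 5603/130076608 ≈ 4.3075e-5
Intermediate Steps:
A = -2469 (A = 2 - 1*2471 = 2 - 2471 = -2469)
1/((-46291 - 46643)/(-14340 + A) + 23210) = 1/((-46291 - 46643)/(-14340 - 2469) + 23210) = 1/(-92934/(-16809) + 23210) = 1/(-92934*(-1/16809) + 23210) = 1/(30978/5603 + 23210) = 1/(130076608/5603) = 5603/130076608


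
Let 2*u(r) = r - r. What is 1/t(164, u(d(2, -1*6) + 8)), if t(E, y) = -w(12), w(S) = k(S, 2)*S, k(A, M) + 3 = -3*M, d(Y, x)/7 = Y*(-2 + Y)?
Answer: 1/108 ≈ 0.0092593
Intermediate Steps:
d(Y, x) = 7*Y*(-2 + Y) (d(Y, x) = 7*(Y*(-2 + Y)) = 7*Y*(-2 + Y))
k(A, M) = -3 - 3*M
w(S) = -9*S (w(S) = (-3 - 3*2)*S = (-3 - 6)*S = -9*S)
u(r) = 0 (u(r) = (r - r)/2 = (1/2)*0 = 0)
t(E, y) = 108 (t(E, y) = -(-9)*12 = -1*(-108) = 108)
1/t(164, u(d(2, -1*6) + 8)) = 1/108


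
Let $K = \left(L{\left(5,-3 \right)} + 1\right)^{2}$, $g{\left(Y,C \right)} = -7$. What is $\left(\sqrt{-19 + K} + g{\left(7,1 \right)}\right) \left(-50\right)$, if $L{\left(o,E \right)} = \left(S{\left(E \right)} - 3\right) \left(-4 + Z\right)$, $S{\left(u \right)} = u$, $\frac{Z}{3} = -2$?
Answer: $350 - 50 \sqrt{3702} \approx -2692.2$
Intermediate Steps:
$Z = -6$ ($Z = 3 \left(-2\right) = -6$)
$L{\left(o,E \right)} = 30 - 10 E$ ($L{\left(o,E \right)} = \left(E - 3\right) \left(-4 - 6\right) = \left(-3 + E\right) \left(-10\right) = 30 - 10 E$)
$K = 3721$ ($K = \left(\left(30 - -30\right) + 1\right)^{2} = \left(\left(30 + 30\right) + 1\right)^{2} = \left(60 + 1\right)^{2} = 61^{2} = 3721$)
$\left(\sqrt{-19 + K} + g{\left(7,1 \right)}\right) \left(-50\right) = \left(\sqrt{-19 + 3721} - 7\right) \left(-50\right) = \left(\sqrt{3702} - 7\right) \left(-50\right) = \left(-7 + \sqrt{3702}\right) \left(-50\right) = 350 - 50 \sqrt{3702}$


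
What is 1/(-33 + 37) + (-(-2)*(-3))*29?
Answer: -695/4 ≈ -173.75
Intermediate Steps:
1/(-33 + 37) + (-(-2)*(-3))*29 = 1/4 + (-1*(-2)*(-3))*29 = ¼ + (2*(-3))*29 = ¼ - 6*29 = ¼ - 174 = -695/4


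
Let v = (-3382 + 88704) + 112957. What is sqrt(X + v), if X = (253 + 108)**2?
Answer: 10*sqrt(3286) ≈ 573.24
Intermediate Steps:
X = 130321 (X = 361**2 = 130321)
v = 198279 (v = 85322 + 112957 = 198279)
sqrt(X + v) = sqrt(130321 + 198279) = sqrt(328600) = 10*sqrt(3286)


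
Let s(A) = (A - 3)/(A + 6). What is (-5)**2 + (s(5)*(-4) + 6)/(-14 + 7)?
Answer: 1867/77 ≈ 24.247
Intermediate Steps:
s(A) = (-3 + A)/(6 + A)
(-5)**2 + (s(5)*(-4) + 6)/(-14 + 7) = (-5)**2 + (((-3 + 5)/(6 + 5))*(-4) + 6)/(-14 + 7) = 25 + ((2/11)*(-4) + 6)/(-7) = 25 - (((1/11)*2)*(-4) + 6)/7 = 25 - ((2/11)*(-4) + 6)/7 = 25 - (-8/11 + 6)/7 = 25 - 1/7*58/11 = 25 - 58/77 = 1867/77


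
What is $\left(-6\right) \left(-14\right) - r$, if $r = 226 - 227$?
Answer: $85$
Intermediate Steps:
$r = -1$ ($r = 226 - 227 = -1$)
$\left(-6\right) \left(-14\right) - r = \left(-6\right) \left(-14\right) - -1 = 84 + 1 = 85$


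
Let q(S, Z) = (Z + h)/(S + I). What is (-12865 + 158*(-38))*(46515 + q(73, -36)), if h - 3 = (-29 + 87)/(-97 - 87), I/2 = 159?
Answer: -31572262063535/35972 ≈ -8.7769e+8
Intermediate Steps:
I = 318 (I = 2*159 = 318)
h = 247/92 (h = 3 + (-29 + 87)/(-97 - 87) = 3 + 58/(-184) = 3 + 58*(-1/184) = 3 - 29/92 = 247/92 ≈ 2.6848)
q(S, Z) = (247/92 + Z)/(318 + S) (q(S, Z) = (Z + 247/92)/(S + 318) = (247/92 + Z)/(318 + S))
(-12865 + 158*(-38))*(46515 + q(73, -36)) = (-12865 + 158*(-38))*(46515 + (247/92 - 36)/(318 + 73)) = (-12865 - 6004)*(46515 - 3065/92/391) = -18869*(46515 + (1/391)*(-3065/92)) = -18869*(46515 - 3065/35972) = -18869*1673234515/35972 = -31572262063535/35972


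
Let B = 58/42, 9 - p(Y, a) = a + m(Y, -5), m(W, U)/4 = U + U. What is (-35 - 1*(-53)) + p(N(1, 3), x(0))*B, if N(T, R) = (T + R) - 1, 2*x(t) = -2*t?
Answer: 257/3 ≈ 85.667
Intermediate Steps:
x(t) = -t (x(t) = (-2*t)/2 = -t)
m(W, U) = 8*U (m(W, U) = 4*(U + U) = 4*(2*U) = 8*U)
N(T, R) = -1 + R + T (N(T, R) = (R + T) - 1 = -1 + R + T)
p(Y, a) = 49 - a (p(Y, a) = 9 - (a + 8*(-5)) = 9 - (a - 40) = 9 - (-40 + a) = 9 + (40 - a) = 49 - a)
B = 29/21 (B = 58*(1/42) = 29/21 ≈ 1.3810)
(-35 - 1*(-53)) + p(N(1, 3), x(0))*B = (-35 - 1*(-53)) + (49 - (-1)*0)*(29/21) = (-35 + 53) + (49 - 1*0)*(29/21) = 18 + (49 + 0)*(29/21) = 18 + 49*(29/21) = 18 + 203/3 = 257/3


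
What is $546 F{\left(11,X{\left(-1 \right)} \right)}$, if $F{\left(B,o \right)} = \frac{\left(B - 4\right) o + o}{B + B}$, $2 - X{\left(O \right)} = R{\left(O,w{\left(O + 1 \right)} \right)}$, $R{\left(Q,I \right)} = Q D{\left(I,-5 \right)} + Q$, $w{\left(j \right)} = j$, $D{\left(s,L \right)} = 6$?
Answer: $\frac{19656}{11} \approx 1786.9$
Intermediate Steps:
$R{\left(Q,I \right)} = 7 Q$ ($R{\left(Q,I \right)} = Q 6 + Q = 6 Q + Q = 7 Q$)
$X{\left(O \right)} = 2 - 7 O$
$F{\left(B,o \right)} = \frac{o + o \left(-4 + B\right)}{2 B}$ ($F{\left(B,o \right)} = \frac{\left(-4 + B\right) o + o}{2 B} = \left(o \left(-4 + B\right) + o\right) \frac{1}{2 B} = \left(o + o \left(-4 + B\right)\right) \frac{1}{2 B} = \frac{o + o \left(-4 + B\right)}{2 B}$)
$546 F{\left(11,X{\left(-1 \right)} \right)} = 546 \frac{\left(2 - -7\right) \left(-3 + 11\right)}{2 \cdot 11} = 546 \cdot \frac{1}{2} \left(2 + 7\right) \frac{1}{11} \cdot 8 = 546 \cdot \frac{1}{2} \cdot 9 \cdot \frac{1}{11} \cdot 8 = 546 \cdot \frac{36}{11} = \frac{19656}{11}$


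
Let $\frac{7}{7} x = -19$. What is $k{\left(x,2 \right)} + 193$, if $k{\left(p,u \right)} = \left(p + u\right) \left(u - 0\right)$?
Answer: $159$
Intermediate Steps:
$x = -19$
$k{\left(p,u \right)} = u \left(p + u\right)$ ($k{\left(p,u \right)} = \left(p + u\right) \left(u + 0\right) = \left(p + u\right) u = u \left(p + u\right)$)
$k{\left(x,2 \right)} + 193 = 2 \left(-19 + 2\right) + 193 = 2 \left(-17\right) + 193 = -34 + 193 = 159$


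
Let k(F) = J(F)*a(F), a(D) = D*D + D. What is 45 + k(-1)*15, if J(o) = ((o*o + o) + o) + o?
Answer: 45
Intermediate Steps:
J(o) = o² + 3*o (J(o) = ((o² + o) + o) + o = ((o + o²) + o) + o = (o² + 2*o) + o = o² + 3*o)
a(D) = D + D² (a(D) = D² + D = D + D²)
k(F) = F²*(1 + F)*(3 + F) (k(F) = (F*(3 + F))*(F*(1 + F)) = F²*(1 + F)*(3 + F))
45 + k(-1)*15 = 45 + ((-1)²*(1 - 1)*(3 - 1))*15 = 45 + (1*0*2)*15 = 45 + 0*15 = 45 + 0 = 45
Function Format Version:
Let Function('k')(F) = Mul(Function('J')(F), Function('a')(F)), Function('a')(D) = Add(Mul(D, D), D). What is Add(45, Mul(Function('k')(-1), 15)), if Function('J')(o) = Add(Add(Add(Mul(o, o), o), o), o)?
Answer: 45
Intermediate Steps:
Function('J')(o) = Add(Pow(o, 2), Mul(3, o)) (Function('J')(o) = Add(Add(Add(Pow(o, 2), o), o), o) = Add(Add(Add(o, Pow(o, 2)), o), o) = Add(Add(Pow(o, 2), Mul(2, o)), o) = Add(Pow(o, 2), Mul(3, o)))
Function('a')(D) = Add(D, Pow(D, 2)) (Function('a')(D) = Add(Pow(D, 2), D) = Add(D, Pow(D, 2)))
Function('k')(F) = Mul(Pow(F, 2), Add(1, F), Add(3, F)) (Function('k')(F) = Mul(Mul(F, Add(3, F)), Mul(F, Add(1, F))) = Mul(Pow(F, 2), Add(1, F), Add(3, F)))
Add(45, Mul(Function('k')(-1), 15)) = Add(45, Mul(Mul(Pow(-1, 2), Add(1, -1), Add(3, -1)), 15)) = Add(45, Mul(Mul(1, 0, 2), 15)) = Add(45, Mul(0, 15)) = Add(45, 0) = 45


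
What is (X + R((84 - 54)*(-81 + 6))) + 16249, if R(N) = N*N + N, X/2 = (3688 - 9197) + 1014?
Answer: 5067509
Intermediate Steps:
X = -8990 (X = 2*((3688 - 9197) + 1014) = 2*(-5509 + 1014) = 2*(-4495) = -8990)
R(N) = N + N² (R(N) = N² + N = N + N²)
(X + R((84 - 54)*(-81 + 6))) + 16249 = (-8990 + ((84 - 54)*(-81 + 6))*(1 + (84 - 54)*(-81 + 6))) + 16249 = (-8990 + (30*(-75))*(1 + 30*(-75))) + 16249 = (-8990 - 2250*(1 - 2250)) + 16249 = (-8990 - 2250*(-2249)) + 16249 = (-8990 + 5060250) + 16249 = 5051260 + 16249 = 5067509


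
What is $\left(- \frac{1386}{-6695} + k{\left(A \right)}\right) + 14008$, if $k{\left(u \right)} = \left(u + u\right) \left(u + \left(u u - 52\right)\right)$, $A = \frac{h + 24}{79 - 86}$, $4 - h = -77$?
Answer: $\frac{62050646}{6695} \approx 9268.2$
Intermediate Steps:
$h = 81$ ($h = 4 - -77 = 4 + 77 = 81$)
$A = -15$ ($A = \frac{81 + 24}{79 - 86} = \frac{105}{-7} = 105 \left(- \frac{1}{7}\right) = -15$)
$k{\left(u \right)} = 2 u \left(-52 + u + u^{2}\right)$ ($k{\left(u \right)} = 2 u \left(u + \left(u^{2} - 52\right)\right) = 2 u \left(u + \left(-52 + u^{2}\right)\right) = 2 u \left(-52 + u + u^{2}\right)$)
$\left(- \frac{1386}{-6695} + k{\left(A \right)}\right) + 14008 = \left(- \frac{1386}{-6695} + 2 \left(-15\right) \left(-52 - 15 + \left(-15\right)^{2}\right)\right) + 14008 = \left(\left(-1386\right) \left(- \frac{1}{6695}\right) + 2 \left(-15\right) \left(-52 - 15 + 225\right)\right) + 14008 = \left(\frac{1386}{6695} + 2 \left(-15\right) 158\right) + 14008 = \left(\frac{1386}{6695} - 4740\right) + 14008 = - \frac{31732914}{6695} + 14008 = \frac{62050646}{6695}$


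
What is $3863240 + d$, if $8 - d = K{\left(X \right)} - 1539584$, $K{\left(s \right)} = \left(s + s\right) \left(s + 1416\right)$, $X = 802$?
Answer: $1845160$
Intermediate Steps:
$K{\left(s \right)} = 2 s \left(1416 + s\right)$
$d = -2018080$ ($d = 8 - \left(2 \cdot 802 \left(1416 + 802\right) - 1539584\right) = 8 - \left(2 \cdot 802 \cdot 2218 - 1539584\right) = 8 - \left(3557672 - 1539584\right) = 8 - 2018088 = -2018080$)
$3863240 + d = 3863240 - 2018080 = 1845160$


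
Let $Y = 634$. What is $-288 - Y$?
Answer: $-922$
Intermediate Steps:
$-288 - Y = -288 - 634 = -922$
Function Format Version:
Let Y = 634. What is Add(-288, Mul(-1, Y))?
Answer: -922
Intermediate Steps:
Add(-288, Mul(-1, Y)) = Add(-288, Mul(-1, 634)) = Add(-288, -634) = -922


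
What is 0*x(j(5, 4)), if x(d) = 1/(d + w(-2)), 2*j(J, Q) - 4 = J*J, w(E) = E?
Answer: 0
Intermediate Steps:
j(J, Q) = 2 + J²/2 (j(J, Q) = 2 + (J*J)/2 = 2 + J²/2)
x(d) = 1/(-2 + d) (x(d) = 1/(d - 2) = 1/(-2 + d))
0*x(j(5, 4)) = 0/(-2 + (2 + (½)*5²)) = 0/(-2 + (2 + (½)*25)) = 0/(-2 + (2 + 25/2)) = 0/(-2 + 29/2) = 0/(25/2) = 0*(2/25) = 0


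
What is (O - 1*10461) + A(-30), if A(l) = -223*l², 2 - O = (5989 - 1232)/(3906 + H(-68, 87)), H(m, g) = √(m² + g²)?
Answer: -3219062152079/15244643 + 4757*√12193/15244643 ≈ -2.1116e+5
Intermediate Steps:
H(m, g) = √(g² + m²)
O = 2 - 4757/(3906 + √12193) (O = 2 - (5989 - 1232)/(3906 + √(87² + (-68)²)) = 2 - 4757/(3906 + √(7569 + 4624)) = 2 - 4757/(3906 + √12193) ≈ 0.81561)
(O - 1*10461) + A(-30) = ((11908444/15244643 + 4757*√12193/15244643) - 1*10461) - 223*(-30)² = ((11908444/15244643 + 4757*√12193/15244643) - 10461) - 223*900 = (-159462301979/15244643 + 4757*√12193/15244643) - 200700 = -3219062152079/15244643 + 4757*√12193/15244643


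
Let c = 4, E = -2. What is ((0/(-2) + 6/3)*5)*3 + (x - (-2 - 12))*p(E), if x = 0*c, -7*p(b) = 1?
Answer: 28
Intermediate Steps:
p(b) = -1/7 (p(b) = -1/7*1 = -1/7)
x = 0 (x = 0*4 = 0)
((0/(-2) + 6/3)*5)*3 + (x - (-2 - 12))*p(E) = ((0/(-2) + 6/3)*5)*3 + (0 - (-2 - 12))*(-1/7) = ((0*(-1/2) + 6*(1/3))*5)*3 + (0 - 1*(-14))*(-1/7) = ((0 + 2)*5)*3 + (0 + 14)*(-1/7) = (2*5)*3 + 14*(-1/7) = 10*3 - 2 = 30 - 2 = 28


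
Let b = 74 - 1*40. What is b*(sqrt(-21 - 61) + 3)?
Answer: 102 + 34*I*sqrt(82) ≈ 102.0 + 307.88*I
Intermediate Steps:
b = 34 (b = 74 - 40 = 34)
b*(sqrt(-21 - 61) + 3) = 34*(sqrt(-21 - 61) + 3) = 34*(sqrt(-82) + 3) = 34*(I*sqrt(82) + 3) = 34*(3 + I*sqrt(82)) = 102 + 34*I*sqrt(82)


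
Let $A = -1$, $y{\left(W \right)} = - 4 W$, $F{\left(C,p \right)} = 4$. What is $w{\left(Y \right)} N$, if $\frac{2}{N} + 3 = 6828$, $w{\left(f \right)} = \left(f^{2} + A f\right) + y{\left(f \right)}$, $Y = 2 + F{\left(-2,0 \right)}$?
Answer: $\frac{4}{2275} \approx 0.0017582$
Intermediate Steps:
$Y = 6$ ($Y = 2 + 4 = 6$)
$w{\left(f \right)} = f^{2} - 5 f$ ($w{\left(f \right)} = \left(f^{2} - f\right) - 4 f = f^{2} - 5 f$)
$N = \frac{2}{6825}$ ($N = \frac{2}{-3 + 6828} = \frac{2}{6825} \approx 0.00029304$)
$w{\left(Y \right)} N = 6 \left(-5 + 6\right) \frac{2}{6825} = 6 \cdot 1 \cdot \frac{2}{6825} = 6 \cdot \frac{2}{6825} = \frac{4}{2275}$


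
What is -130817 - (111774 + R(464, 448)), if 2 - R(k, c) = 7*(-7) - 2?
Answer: -242644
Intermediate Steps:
R(k, c) = 53 (R(k, c) = 2 - (7*(-7) - 2) = 2 - (-49 - 2) = 2 - 1*(-51) = 2 + 51 = 53)
-130817 - (111774 + R(464, 448)) = -130817 - (111774 + 53) = -130817 - 1*111827 = -130817 - 111827 = -242644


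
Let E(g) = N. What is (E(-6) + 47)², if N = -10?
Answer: 1369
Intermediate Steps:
E(g) = -10
(E(-6) + 47)² = (-10 + 47)² = 37² = 1369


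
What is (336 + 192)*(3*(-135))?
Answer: -213840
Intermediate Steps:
(336 + 192)*(3*(-135)) = 528*(-405) = -213840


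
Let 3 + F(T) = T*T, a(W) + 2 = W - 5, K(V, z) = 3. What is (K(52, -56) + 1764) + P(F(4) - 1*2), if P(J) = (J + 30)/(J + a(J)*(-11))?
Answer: 58270/33 ≈ 1765.8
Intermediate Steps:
a(W) = -7 + W (a(W) = -2 + (W - 5) = -2 + (-5 + W) = -7 + W)
F(T) = -3 + T**2 (F(T) = -3 + T*T = -3 + T**2)
P(J) = (30 + J)/(77 - 10*J) (P(J) = (J + 30)/(J + (-7 + J)*(-11)) = (30 + J)/(J + (77 - 11*J)) = (30 + J)/(77 - 10*J))
(K(52, -56) + 1764) + P(F(4) - 1*2) = (3 + 1764) + (30 + ((-3 + 4**2) - 1*2))/(77 - 10*((-3 + 4**2) - 1*2)) = 1767 + (30 + ((-3 + 16) - 2))/(77 - 10*((-3 + 16) - 2)) = 1767 + (30 + (13 - 2))/(77 - 10*(13 - 2)) = 1767 + (30 + 11)/(77 - 10*11) = 1767 + 41/(77 - 110) = 1767 + 41/(-33) = 1767 - 1/33*41 = 1767 - 41/33 = 58270/33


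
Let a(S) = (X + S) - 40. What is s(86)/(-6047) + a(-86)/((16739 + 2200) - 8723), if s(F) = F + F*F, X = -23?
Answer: -77337115/61776152 ≈ -1.2519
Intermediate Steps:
a(S) = -63 + S (a(S) = (-23 + S) - 40 = -63 + S)
s(F) = F + F²
s(86)/(-6047) + a(-86)/((16739 + 2200) - 8723) = (86*(1 + 86))/(-6047) + (-63 - 86)/((16739 + 2200) - 8723) = (86*87)*(-1/6047) - 149/(18939 - 8723) = 7482*(-1/6047) - 149/10216 = -7482/6047 - 149*1/10216 = -7482/6047 - 149/10216 = -77337115/61776152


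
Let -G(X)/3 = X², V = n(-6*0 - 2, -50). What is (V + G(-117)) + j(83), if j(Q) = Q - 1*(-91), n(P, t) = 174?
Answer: -40719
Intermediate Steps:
j(Q) = 91 + Q (j(Q) = Q + 91 = 91 + Q)
V = 174
G(X) = -3*X²
(V + G(-117)) + j(83) = (174 - 3*(-117)²) + (91 + 83) = (174 - 3*13689) + 174 = (174 - 41067) + 174 = -40893 + 174 = -40719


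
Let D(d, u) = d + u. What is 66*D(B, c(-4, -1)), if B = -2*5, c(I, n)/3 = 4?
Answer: 132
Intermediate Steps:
c(I, n) = 12 (c(I, n) = 3*4 = 12)
B = -10
66*D(B, c(-4, -1)) = 66*(-10 + 12) = 66*2 = 132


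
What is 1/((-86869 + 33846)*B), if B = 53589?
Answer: -1/2841449547 ≈ -3.5193e-10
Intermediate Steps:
1/((-86869 + 33846)*B) = 1/((-86869 + 33846)*53589) = (1/53589)/(-53023) = -1/53023*1/53589 = -1/2841449547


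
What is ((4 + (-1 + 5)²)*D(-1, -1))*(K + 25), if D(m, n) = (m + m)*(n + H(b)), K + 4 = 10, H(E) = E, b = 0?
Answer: 1240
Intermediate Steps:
K = 6 (K = -4 + 10 = 6)
D(m, n) = 2*m*n (D(m, n) = (m + m)*(n + 0) = (2*m)*n = 2*m*n)
((4 + (-1 + 5)²)*D(-1, -1))*(K + 25) = ((4 + (-1 + 5)²)*(2*(-1)*(-1)))*(6 + 25) = ((4 + 4²)*2)*31 = ((4 + 16)*2)*31 = (20*2)*31 = 40*31 = 1240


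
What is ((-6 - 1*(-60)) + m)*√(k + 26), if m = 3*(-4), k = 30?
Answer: 84*√14 ≈ 314.30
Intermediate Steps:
m = -12
((-6 - 1*(-60)) + m)*√(k + 26) = ((-6 - 1*(-60)) - 12)*√(30 + 26) = ((-6 + 60) - 12)*√56 = (54 - 12)*(2*√14) = 42*(2*√14) = 84*√14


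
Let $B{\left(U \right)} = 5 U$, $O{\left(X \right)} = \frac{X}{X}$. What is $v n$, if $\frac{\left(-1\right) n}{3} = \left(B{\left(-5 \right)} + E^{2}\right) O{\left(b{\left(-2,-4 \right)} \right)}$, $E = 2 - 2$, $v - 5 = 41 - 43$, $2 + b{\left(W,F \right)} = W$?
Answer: $225$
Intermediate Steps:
$b{\left(W,F \right)} = -2 + W$
$O{\left(X \right)} = 1$
$v = 3$ ($v = 5 + \left(41 - 43\right) = 5 - 2 = 3$)
$E = 0$
$n = 75$ ($n = - 3 \left(5 \left(-5\right) + 0^{2}\right) 1 = - 3 \left(-25 + 0\right) 1 = - 3 \left(\left(-25\right) 1\right) = \left(-3\right) \left(-25\right) = 75$)
$v n = 3 \cdot 75 = 225$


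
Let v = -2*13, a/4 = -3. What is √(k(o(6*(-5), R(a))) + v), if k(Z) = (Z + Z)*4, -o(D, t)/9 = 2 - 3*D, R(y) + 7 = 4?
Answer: 5*I*√266 ≈ 81.547*I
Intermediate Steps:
a = -12 (a = 4*(-3) = -12)
R(y) = -3 (R(y) = -7 + 4 = -3)
o(D, t) = -18 + 27*D (o(D, t) = -9*(2 - 3*D) = -18 + 27*D)
v = -26
k(Z) = 8*Z (k(Z) = (2*Z)*4 = 8*Z)
√(k(o(6*(-5), R(a))) + v) = √(8*(-18 + 27*(6*(-5))) - 26) = √(8*(-18 + 27*(-30)) - 26) = √(8*(-18 - 810) - 26) = √(8*(-828) - 26) = √(-6624 - 26) = √(-6650) = 5*I*√266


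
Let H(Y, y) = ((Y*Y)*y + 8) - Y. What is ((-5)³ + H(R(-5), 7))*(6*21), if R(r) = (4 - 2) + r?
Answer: -6426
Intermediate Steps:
R(r) = 2 + r
H(Y, y) = 8 - Y + y*Y² (H(Y, y) = (Y²*y + 8) - Y = (y*Y² + 8) - Y = (8 + y*Y²) - Y = 8 - Y + y*Y²)
((-5)³ + H(R(-5), 7))*(6*21) = ((-5)³ + (8 - (2 - 5) + 7*(2 - 5)²))*(6*21) = (-125 + (8 - 1*(-3) + 7*(-3)²))*126 = (-125 + (8 + 3 + 7*9))*126 = (-125 + (8 + 3 + 63))*126 = (-125 + 74)*126 = -51*126 = -6426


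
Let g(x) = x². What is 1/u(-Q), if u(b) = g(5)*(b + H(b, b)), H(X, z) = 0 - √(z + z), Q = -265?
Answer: 1/6575 + √530/1742375 ≈ 0.00016530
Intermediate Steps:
H(X, z) = -√2*√z (H(X, z) = 0 - √(2*z) = 0 - √2*√z = -√2*√z)
u(b) = 25*b - 25*√2*√b (u(b) = 5²*(b - √2*√b) = 25*(b - √2*√b) = 25*b - 25*√2*√b)
1/u(-Q) = 1/(25*(-1*(-265)) - 25*√2*√(-1*(-265))) = 1/(25*265 - 25*√2*√265) = 1/(6625 - 25*√530)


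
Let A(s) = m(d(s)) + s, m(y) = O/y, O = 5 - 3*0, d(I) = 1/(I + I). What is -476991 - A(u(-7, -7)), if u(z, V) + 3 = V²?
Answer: -477497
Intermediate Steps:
d(I) = 1/(2*I)
u(z, V) = -3 + V²
O = 5 (O = 5 + 0 = 5)
m(y) = 5/y
A(s) = 11*s (A(s) = 5/((1/(2*s))) + s = 5*(2*s) + s = 10*s + s = 11*s)
-476991 - A(u(-7, -7)) = -476991 - 11*(-3 + (-7)²) = -476991 - 11*(-3 + 49) = -476991 - 11*46 = -476991 - 1*506 = -476991 - 506 = -477497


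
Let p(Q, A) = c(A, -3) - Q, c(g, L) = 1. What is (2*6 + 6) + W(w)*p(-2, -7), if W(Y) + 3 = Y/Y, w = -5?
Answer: 12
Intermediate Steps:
W(Y) = -2 (W(Y) = -3 + Y/Y = -3 + 1 = -2)
p(Q, A) = 1 - Q
(2*6 + 6) + W(w)*p(-2, -7) = (2*6 + 6) - 2*(1 - 1*(-2)) = (12 + 6) - 2*(1 + 2) = 18 - 2*3 = 18 - 6 = 12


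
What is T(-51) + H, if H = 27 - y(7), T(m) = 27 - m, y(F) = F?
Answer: 98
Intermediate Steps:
H = 20 (H = 27 - 1*7 = 27 - 7 = 20)
T(-51) + H = (27 - 1*(-51)) + 20 = (27 + 51) + 20 = 78 + 20 = 98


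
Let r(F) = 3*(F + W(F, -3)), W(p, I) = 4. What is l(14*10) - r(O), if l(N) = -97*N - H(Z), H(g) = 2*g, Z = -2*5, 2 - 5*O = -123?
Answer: -13647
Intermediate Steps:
O = 25 (O = 2/5 - 1/5*(-123) = 2/5 + 123/5 = 25)
Z = -10
l(N) = 20 - 97*N (l(N) = -97*N - 2*(-10) = -97*N - 1*(-20) = -97*N + 20 = 20 - 97*N)
r(F) = 12 + 3*F (r(F) = 3*(F + 4) = 3*(4 + F) = 12 + 3*F)
l(14*10) - r(O) = (20 - 1358*10) - (12 + 3*25) = (20 - 97*140) - (12 + 75) = (20 - 13580) - 1*87 = -13560 - 87 = -13647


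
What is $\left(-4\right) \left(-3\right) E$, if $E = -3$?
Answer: $-36$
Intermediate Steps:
$\left(-4\right) \left(-3\right) E = \left(-4\right) \left(-3\right) \left(-3\right) = 12 \left(-3\right) = -36$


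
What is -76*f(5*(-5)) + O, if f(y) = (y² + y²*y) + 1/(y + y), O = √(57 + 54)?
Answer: 28500038/25 + √111 ≈ 1.1400e+6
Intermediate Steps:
O = √111 ≈ 10.536
f(y) = y² + y³ + 1/(2*y) (f(y) = (y² + y³) + 1/(2*y) = y² + y³ + 1/(2*y))
-76*f(5*(-5)) + O = -76*((5*(-5))² + (5*(-5))³ + 1/(2*((5*(-5))))) + √111 = -76*((-25)² + (-25)³ + (½)/(-25)) + √111 = -76*(625 - 15625 + (½)*(-1/25)) + √111 = -76*(625 - 15625 - 1/50) + √111 = -76*(-750001/50) + √111 = 28500038/25 + √111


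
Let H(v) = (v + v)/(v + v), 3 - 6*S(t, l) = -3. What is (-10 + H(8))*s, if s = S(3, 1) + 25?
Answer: -234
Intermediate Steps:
S(t, l) = 1 (S(t, l) = 1/2 - 1/6*(-3) = 1/2 + 1/2 = 1)
H(v) = 1 (H(v) = (2*v)/((2*v)) = (2*v)*(1/(2*v)) = 1)
s = 26 (s = 1 + 25 = 26)
(-10 + H(8))*s = (-10 + 1)*26 = -9*26 = -234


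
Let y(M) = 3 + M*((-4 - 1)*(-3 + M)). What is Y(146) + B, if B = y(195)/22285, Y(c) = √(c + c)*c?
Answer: -187197/22285 + 292*√73 ≈ 2486.4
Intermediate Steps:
y(M) = 3 + M*(15 - 5*M) (y(M) = 3 + M*(-5*(-3 + M)) = 3 + M*(15 - 5*M))
Y(c) = √2*c^(3/2) (Y(c) = √(2*c)*c = (√2*√c)*c = √2*c^(3/2))
B = -187197/22285 (B = (3 - 5*195² + 15*195)/22285 = (3 - 5*38025 + 2925)*(1/22285) = (3 - 190125 + 2925)*(1/22285) = -187197*1/22285 = -187197/22285 ≈ -8.4001)
Y(146) + B = √2*146^(3/2) - 187197/22285 = √2*(146*√146) - 187197/22285 = 292*√73 - 187197/22285 = -187197/22285 + 292*√73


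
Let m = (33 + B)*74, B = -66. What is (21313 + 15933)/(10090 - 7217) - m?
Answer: 7053112/2873 ≈ 2455.0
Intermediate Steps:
m = -2442 (m = (33 - 66)*74 = -33*74 = -2442)
(21313 + 15933)/(10090 - 7217) - m = (21313 + 15933)/(10090 - 7217) - 1*(-2442) = 37246/2873 + 2442 = 7053112/2873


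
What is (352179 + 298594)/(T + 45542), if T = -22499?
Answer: 650773/23043 ≈ 28.242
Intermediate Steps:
(352179 + 298594)/(T + 45542) = (352179 + 298594)/(-22499 + 45542) = 650773/23043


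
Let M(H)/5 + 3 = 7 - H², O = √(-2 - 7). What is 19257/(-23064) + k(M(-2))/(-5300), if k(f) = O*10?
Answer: -6419/7688 - 3*I/530 ≈ -0.83494 - 0.0056604*I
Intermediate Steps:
O = 3*I (O = √(-9) = 3*I ≈ 3.0*I)
M(H) = 20 - 5*H² (M(H) = -15 + 5*(7 - H²) = -15 + (35 - 5*H²) = 20 - 5*H²)
k(f) = 30*I (k(f) = (3*I)*10 = 30*I)
19257/(-23064) + k(M(-2))/(-5300) = 19257/(-23064) + (30*I)/(-5300) = 19257*(-1/23064) + (30*I)*(-1/5300) = -6419/7688 - 3*I/530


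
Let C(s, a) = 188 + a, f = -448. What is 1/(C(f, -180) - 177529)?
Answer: -1/177521 ≈ -5.6331e-6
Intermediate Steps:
1/(C(f, -180) - 177529) = 1/((188 - 180) - 177529) = 1/(8 - 177529) = 1/(-177521) = -1/177521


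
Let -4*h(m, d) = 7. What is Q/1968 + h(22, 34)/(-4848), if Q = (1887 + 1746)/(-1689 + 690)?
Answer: -393673/264758976 ≈ -0.0014869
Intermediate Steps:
Q = -1211/333 (Q = 3633/(-999) = 3633*(-1/999) = -1211/333 ≈ -3.6366)
h(m, d) = -7/4 (h(m, d) = -¼*7 = -7/4)
Q/1968 + h(22, 34)/(-4848) = -1211/333/1968 - 7/4/(-4848) = -1211/333*1/1968 - 7/4*(-1/4848) = -1211/655344 + 7/19392 = -393673/264758976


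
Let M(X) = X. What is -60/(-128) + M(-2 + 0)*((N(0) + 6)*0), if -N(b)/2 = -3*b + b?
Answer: 15/32 ≈ 0.46875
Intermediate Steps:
N(b) = 4*b (N(b) = -2*(-3*b + b) = -(-4)*b = 4*b)
-60/(-128) + M(-2 + 0)*((N(0) + 6)*0) = -60/(-128) + (-2 + 0)*((4*0 + 6)*0) = -60*(-1/128) - 2*(0 + 6)*0 = 15/32 - 12*0 = 15/32 - 2*0 = 15/32 + 0 = 15/32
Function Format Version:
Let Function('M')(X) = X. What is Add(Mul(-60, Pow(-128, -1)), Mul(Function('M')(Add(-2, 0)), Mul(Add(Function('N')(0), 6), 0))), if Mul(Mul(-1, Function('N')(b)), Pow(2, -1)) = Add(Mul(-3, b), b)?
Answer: Rational(15, 32) ≈ 0.46875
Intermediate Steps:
Function('N')(b) = Mul(4, b) (Function('N')(b) = Mul(-2, Add(Mul(-3, b), b)) = Mul(-2, Mul(-2, b)) = Mul(4, b))
Add(Mul(-60, Pow(-128, -1)), Mul(Function('M')(Add(-2, 0)), Mul(Add(Function('N')(0), 6), 0))) = Add(Mul(-60, Pow(-128, -1)), Mul(Add(-2, 0), Mul(Add(Mul(4, 0), 6), 0))) = Add(Mul(-60, Rational(-1, 128)), Mul(-2, Mul(Add(0, 6), 0))) = Add(Rational(15, 32), Mul(-2, Mul(6, 0))) = Add(Rational(15, 32), Mul(-2, 0)) = Add(Rational(15, 32), 0) = Rational(15, 32)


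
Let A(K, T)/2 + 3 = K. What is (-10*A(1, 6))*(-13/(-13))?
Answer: 40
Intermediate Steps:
A(K, T) = -6 + 2*K
(-10*A(1, 6))*(-13/(-13)) = (-10*(-6 + 2*1))*(-13/(-13)) = (-10*(-6 + 2))*(-13*(-1/13)) = -10*(-4)*1 = 40*1 = 40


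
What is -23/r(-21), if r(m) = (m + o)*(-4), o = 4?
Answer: -23/68 ≈ -0.33824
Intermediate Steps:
r(m) = -16 - 4*m (r(m) = (m + 4)*(-4) = (4 + m)*(-4) = -16 - 4*m)
-23/r(-21) = -23/(-16 - 4*(-21)) = -23/(-16 + 84) = -23/68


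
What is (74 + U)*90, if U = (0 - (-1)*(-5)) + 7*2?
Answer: 7470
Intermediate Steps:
U = 9 (U = (0 - 1*5) + 14 = (0 - 5) + 14 = -5 + 14 = 9)
(74 + U)*90 = (74 + 9)*90 = 83*90 = 7470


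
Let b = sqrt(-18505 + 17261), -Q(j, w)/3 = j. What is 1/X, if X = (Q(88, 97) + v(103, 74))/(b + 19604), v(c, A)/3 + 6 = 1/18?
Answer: -117624/1691 - 12*I*sqrt(311)/1691 ≈ -69.559 - 0.12515*I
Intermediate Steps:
Q(j, w) = -3*j
v(c, A) = -107/6 (v(c, A) = -18 + 3/18 = -18 + 3*(1/18) = -18 + 1/6 = -107/6)
b = 2*I*sqrt(311) (b = sqrt(-1244) = 2*I*sqrt(311) ≈ 35.27*I)
X = -1691/(6*(19604 + 2*I*sqrt(311))) (X = (-3*88 - 107/6)/(2*I*sqrt(311) + 19604) = (-264 - 107/6)/(19604 + 2*I*sqrt(311)) = -1691/(6*(19604 + 2*I*sqrt(311))) ≈ -0.014376 + 2.5865e-5*I)
1/X = 1/(-8287591/576477090 + 1691*I*sqrt(311)/1152954180)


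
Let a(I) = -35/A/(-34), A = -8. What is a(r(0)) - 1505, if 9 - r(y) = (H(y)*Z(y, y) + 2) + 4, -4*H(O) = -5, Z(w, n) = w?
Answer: -409395/272 ≈ -1505.1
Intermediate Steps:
H(O) = 5/4 (H(O) = -¼*(-5) = 5/4)
r(y) = 3 - 5*y/4 (r(y) = 9 - ((5*y/4 + 2) + 4) = 9 - ((2 + 5*y/4) + 4) = 9 - (6 + 5*y/4) = 9 + (-6 - 5*y/4) = 3 - 5*y/4)
a(I) = -35/272 (a(I) = -35/(-8)/(-34) = -35*(-⅛)*(-1/34) = (35/8)*(-1/34) = -35/272)
a(r(0)) - 1505 = -35/272 - 1505 = -409395/272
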